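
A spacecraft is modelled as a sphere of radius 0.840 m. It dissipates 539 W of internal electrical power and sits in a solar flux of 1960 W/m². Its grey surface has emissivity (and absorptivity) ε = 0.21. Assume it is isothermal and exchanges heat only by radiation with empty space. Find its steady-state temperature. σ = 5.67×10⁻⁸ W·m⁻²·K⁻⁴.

At steady state, absorbed solar power + internal power = radiated power.
Absorbed: α·S·A_cross = 0.21·1960·2.217 = 912.4 W (cross-section πr²).
Total input = 912.4 + 539 = 1451 W.
Radiated: εσ·A_surf·T⁴ with A_surf = 4πr² = 8.867 m².
T⁴ = 1451/(0.21·5.67×10⁻⁸·8.867) = 1.375×10¹⁰ K⁴.

T ≈ 342 K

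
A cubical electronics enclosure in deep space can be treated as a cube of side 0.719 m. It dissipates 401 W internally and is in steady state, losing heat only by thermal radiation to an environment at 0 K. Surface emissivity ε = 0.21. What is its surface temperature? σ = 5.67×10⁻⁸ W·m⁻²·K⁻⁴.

Steady state: internal power = radiated power, P = εσA T⁴.
Radiating area A = 6L² = 3.102 m².
T⁴ = P/(εσA) = 401/(0.21·5.67×10⁻⁸·3.102) = 1.086×10¹⁰ K⁴.
T = (1.086×10¹⁰)^(1/4).

T ≈ 323 K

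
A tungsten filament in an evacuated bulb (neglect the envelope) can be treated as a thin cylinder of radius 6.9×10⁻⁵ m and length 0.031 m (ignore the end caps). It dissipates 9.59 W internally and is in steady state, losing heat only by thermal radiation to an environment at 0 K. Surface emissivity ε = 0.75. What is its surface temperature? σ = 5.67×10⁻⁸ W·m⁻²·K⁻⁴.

Steady state: internal power = radiated power, P = εσA T⁴.
Radiating area A = 2πrL = 1.344×10⁻⁵ m².
T⁴ = P/(εσA) = 9.59/(0.75·5.67×10⁻⁸·1.344×10⁻⁵) = 1.678×10¹³ K⁴.
T = (1.678×10¹³)^(1/4).

T ≈ 2020 K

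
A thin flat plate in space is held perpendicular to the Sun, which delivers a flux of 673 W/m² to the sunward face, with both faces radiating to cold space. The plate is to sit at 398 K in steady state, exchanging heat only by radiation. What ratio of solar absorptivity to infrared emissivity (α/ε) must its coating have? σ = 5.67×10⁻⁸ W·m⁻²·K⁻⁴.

α/ε ≈ 4.23

Balance: αS·A = εσ·2A·T⁴ ⇒ α/ε = 2σT⁴/S.
α/ε = 2·5.67×10⁻⁸·(398)⁴/673 = 2·5.67×10⁻⁸·2.509×10¹⁰/673.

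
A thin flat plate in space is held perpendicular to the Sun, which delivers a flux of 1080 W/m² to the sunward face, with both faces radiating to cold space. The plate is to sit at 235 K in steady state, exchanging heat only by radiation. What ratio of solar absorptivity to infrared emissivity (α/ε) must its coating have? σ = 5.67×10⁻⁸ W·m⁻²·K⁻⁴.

Balance: αS·A = εσ·2A·T⁴ ⇒ α/ε = 2σT⁴/S.
α/ε = 2·5.67×10⁻⁸·(235)⁴/1080 = 2·5.67×10⁻⁸·3.050×10⁹/1080.

α/ε ≈ 0.320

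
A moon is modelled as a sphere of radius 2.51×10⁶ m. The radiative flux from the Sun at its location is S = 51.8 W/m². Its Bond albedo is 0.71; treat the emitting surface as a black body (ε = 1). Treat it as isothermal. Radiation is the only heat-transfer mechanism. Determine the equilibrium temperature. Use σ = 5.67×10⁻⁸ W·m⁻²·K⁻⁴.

At equilibrium, absorbed power = emitted power.
Absorbing cross-section = πr² = 1.979×10¹³ m²; emitting surface = 4πr² = 7.917×10¹³ m² (ratio 4).
(1−a)S·A_cross = εσ·A_surf·T⁴  ⇒  T⁴ = (1−a)S/(4σ).
T⁴ = 0.290·51.8/(4·5.67×10⁻⁸) = 6.623×10⁷ K⁴.
T = (6.623×10⁷)^(1/4).

T ≈ 90.2 K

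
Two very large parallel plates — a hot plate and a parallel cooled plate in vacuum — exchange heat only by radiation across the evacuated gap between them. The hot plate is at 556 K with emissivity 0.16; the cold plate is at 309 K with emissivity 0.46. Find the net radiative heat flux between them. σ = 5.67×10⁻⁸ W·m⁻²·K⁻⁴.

For two infinite grey parallel plates, q = σ(T₁⁴ − T₂⁴)/(1/ε₁ + 1/ε₂ − 1).
T₁⁴ − T₂⁴ = 9.557×10¹⁰ − 9.117×10⁹ = 8.645×10¹⁰ K⁴.
1/ε₁ + 1/ε₂ − 1 = 6.250 + 2.174 − 1 = 7.424.
q = 5.67×10⁻⁸ × 8.645×10¹⁰ / 7.424.

q ≈ 660 W/m²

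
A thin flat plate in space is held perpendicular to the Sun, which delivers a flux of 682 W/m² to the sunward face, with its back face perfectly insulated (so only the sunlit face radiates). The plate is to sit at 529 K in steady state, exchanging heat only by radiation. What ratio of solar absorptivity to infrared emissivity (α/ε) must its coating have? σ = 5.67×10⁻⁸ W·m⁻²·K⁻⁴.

α/ε ≈ 6.51

Balance: αS·A = εσ·1A·T⁴ ⇒ α/ε = σT⁴/S.
α/ε = 5.67×10⁻⁸·(529)⁴/682 = 5.67×10⁻⁸·7.831×10¹⁰/682.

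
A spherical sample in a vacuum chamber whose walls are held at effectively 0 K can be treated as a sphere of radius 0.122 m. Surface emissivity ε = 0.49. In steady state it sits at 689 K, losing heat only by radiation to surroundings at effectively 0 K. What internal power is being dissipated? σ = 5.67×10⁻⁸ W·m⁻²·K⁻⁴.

P ≈ 1170 W

Steady state: P = εσA T⁴.
A = 4πr² = 0.1870 m²; T⁴ = (689)⁴ = 2.254×10¹¹ K⁴.
P = 0.49 × 5.67×10⁻⁸ × 0.1870 × 2.254×10¹¹.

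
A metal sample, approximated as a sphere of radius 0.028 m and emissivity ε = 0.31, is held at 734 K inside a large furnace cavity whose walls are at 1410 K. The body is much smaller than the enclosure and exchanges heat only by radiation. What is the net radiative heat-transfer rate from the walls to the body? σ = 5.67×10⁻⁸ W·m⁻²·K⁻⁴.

P_net ≈ 634 W

For a small grey body in a large enclosure: P_net = εσA(T_body⁴ − T_wall⁴).
A = 4πr² = 0.009852 m²; T_body⁴ − T_wall⁴ = 2.903×10¹¹ − 3.953×10¹² = -3.662×10¹² K⁴.
|P_net| = 0.31·5.67×10⁻⁸·0.009852·3.662×10¹².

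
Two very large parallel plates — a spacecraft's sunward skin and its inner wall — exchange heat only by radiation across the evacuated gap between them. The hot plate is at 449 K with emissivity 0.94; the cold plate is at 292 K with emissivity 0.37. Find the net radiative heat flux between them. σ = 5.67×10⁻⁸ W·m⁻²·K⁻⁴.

q ≈ 684 W/m²

For two infinite grey parallel plates, q = σ(T₁⁴ − T₂⁴)/(1/ε₁ + 1/ε₂ − 1).
T₁⁴ − T₂⁴ = 4.064×10¹⁰ − 7.270×10⁹ = 3.337×10¹⁰ K⁴.
1/ε₁ + 1/ε₂ − 1 = 1.064 + 2.703 − 1 = 2.767.
q = 5.67×10⁻⁸ × 3.337×10¹⁰ / 2.767.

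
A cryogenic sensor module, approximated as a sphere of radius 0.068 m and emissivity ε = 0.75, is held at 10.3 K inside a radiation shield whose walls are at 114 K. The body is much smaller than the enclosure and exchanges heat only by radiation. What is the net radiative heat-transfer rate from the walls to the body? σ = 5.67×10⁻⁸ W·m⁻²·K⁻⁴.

For a small grey body in a large enclosure: P_net = εσA(T_body⁴ − T_wall⁴).
A = 4πr² = 0.05811 m²; T_body⁴ − T_wall⁴ = 11260 − 1.689×10⁸ = -1.689×10⁸ K⁴.
|P_net| = 0.75·5.67×10⁻⁸·0.05811·1.689×10⁸.

P_net ≈ 0.417 W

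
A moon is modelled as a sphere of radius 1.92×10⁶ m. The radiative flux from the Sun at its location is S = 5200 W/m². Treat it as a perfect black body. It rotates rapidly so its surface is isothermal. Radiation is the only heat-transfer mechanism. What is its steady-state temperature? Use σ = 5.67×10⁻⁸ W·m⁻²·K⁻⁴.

At equilibrium, absorbed power = emitted power.
Absorbing cross-section = πr² = 1.158×10¹³ m²; emitting surface = 4πr² = 4.632×10¹³ m² (ratio 4).
S·A_cross = εσ·A_surf·T⁴  ⇒  T⁴ = S/(4σ).
T⁴ = 1.00·5200/(4·5.67×10⁻⁸) = 2.293×10¹⁰ K⁴.
T = (2.293×10¹⁰)^(1/4).

T ≈ 389 K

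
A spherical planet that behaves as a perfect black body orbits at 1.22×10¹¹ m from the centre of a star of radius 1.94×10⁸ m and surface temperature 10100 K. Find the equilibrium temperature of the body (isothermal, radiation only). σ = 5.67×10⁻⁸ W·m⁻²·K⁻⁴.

The star's surface emits σT_*⁴; at distance d the flux is S = σT_*⁴(R_*/d)².
S = 5.67×10⁻⁸·(10100)⁴·(1.94×10⁸/1.22×10¹¹)² = 1492 W/m².
For an isothermal sphere T⁴ = (1−a)S/(4σ) = 6.578×10⁹ K⁴.

T ≈ 285 K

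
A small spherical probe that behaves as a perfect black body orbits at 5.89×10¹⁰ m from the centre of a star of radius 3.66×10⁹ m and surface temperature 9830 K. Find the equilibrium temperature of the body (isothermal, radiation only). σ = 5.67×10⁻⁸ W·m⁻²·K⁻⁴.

T ≈ 1730 K

The star's surface emits σT_*⁴; at distance d the flux is S = σT_*⁴(R_*/d)².
S = 5.67×10⁻⁸·(9830)⁴·(3.66×10⁹/5.89×10¹⁰)² = 2.044×10⁶ W/m².
For an isothermal sphere T⁴ = (1−a)S/(4σ) = 9.013×10¹² K⁴.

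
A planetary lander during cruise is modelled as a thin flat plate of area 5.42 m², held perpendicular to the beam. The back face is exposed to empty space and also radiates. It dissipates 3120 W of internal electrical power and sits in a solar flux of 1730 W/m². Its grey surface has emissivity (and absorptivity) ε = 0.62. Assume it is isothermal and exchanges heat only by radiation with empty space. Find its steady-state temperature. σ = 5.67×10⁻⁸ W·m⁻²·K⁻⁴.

T ≈ 391 K

At steady state, absorbed solar power + internal power = radiated power.
Absorbed: α·S·A_cross = 0.62·1730·5.420 = 5813 W (cross-section A).
Total input = 5813 + 3120 = 8933 W.
Radiated: εσ·A_surf·T⁴ with A_surf = 2A = 10.84 m².
T⁴ = 8933/(0.62·5.67×10⁻⁸·10.84) = 2.344×10¹⁰ K⁴.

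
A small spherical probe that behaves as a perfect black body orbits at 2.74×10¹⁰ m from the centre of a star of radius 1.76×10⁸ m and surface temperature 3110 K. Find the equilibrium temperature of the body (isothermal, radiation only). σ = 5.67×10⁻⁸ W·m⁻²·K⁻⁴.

The star's surface emits σT_*⁴; at distance d the flux is S = σT_*⁴(R_*/d)².
S = 5.67×10⁻⁸·(3110)⁴·(1.76×10⁸/2.74×10¹⁰)² = 218.9 W/m².
For an isothermal sphere T⁴ = (1−a)S/(4σ) = 9.650×10⁸ K⁴.

T ≈ 176 K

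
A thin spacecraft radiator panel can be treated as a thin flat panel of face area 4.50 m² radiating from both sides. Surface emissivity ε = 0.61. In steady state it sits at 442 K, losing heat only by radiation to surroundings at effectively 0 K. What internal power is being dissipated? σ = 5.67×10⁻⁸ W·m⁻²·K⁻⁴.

Steady state: P = εσA T⁴.
A = 2·4.50 = 9.000 m²; T⁴ = (442)⁴ = 3.817×10¹⁰ K⁴.
P = 0.61 × 5.67×10⁻⁸ × 9.000 × 3.817×10¹⁰.

P ≈ 11900 W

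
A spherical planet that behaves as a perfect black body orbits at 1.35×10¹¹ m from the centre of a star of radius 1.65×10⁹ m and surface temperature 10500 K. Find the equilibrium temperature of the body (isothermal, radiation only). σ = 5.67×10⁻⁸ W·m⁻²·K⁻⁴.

The star's surface emits σT_*⁴; at distance d the flux is S = σT_*⁴(R_*/d)².
S = 5.67×10⁻⁸·(10500)⁴·(1.65×10⁹/1.35×10¹¹)² = 1.030×10⁵ W/m².
For an isothermal sphere T⁴ = (1−a)S/(4σ) = 4.539×10¹¹ K⁴.

T ≈ 821 K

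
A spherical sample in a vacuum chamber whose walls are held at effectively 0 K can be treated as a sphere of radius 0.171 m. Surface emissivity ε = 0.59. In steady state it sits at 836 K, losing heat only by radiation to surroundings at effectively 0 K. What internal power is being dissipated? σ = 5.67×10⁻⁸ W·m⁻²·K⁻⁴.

Steady state: P = εσA T⁴.
A = 4πr² = 0.3675 m²; T⁴ = (836)⁴ = 4.885×10¹¹ K⁴.
P = 0.59 × 5.67×10⁻⁸ × 0.3675 × 4.885×10¹¹.

P ≈ 6000 W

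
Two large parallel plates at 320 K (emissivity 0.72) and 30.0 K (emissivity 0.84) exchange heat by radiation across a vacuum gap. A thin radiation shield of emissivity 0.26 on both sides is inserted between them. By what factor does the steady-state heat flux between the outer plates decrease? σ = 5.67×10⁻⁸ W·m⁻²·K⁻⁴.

factor ≈ 5.24

Without shield: q₀ = σΔ(T⁴)/(1/ε₁+1/ε₂−1) with denominator 1.579.
With shield the two gaps are in series; the resistances add: (1/ε₁+1/ε_s−1)+(1/ε_s+1/ε₂−1) = 4.235+4.037 = 8.272.
Heat-flux ratio q₀/q = 8.272/1.579.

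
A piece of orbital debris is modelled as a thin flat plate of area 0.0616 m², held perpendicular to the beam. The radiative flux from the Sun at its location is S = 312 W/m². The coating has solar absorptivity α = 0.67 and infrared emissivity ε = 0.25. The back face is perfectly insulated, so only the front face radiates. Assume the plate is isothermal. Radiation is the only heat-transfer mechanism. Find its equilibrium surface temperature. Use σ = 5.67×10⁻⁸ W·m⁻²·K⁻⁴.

T ≈ 348 K

At equilibrium, absorbed power = emitted power.
Absorbing cross-section = A = 0.06160 m²; emitting surface = A = 0.06160 m² (ratio 1).
αS·A_cross = εσ·A_surf·T⁴  ⇒  T⁴ = αS/(ε·1σ).
T⁴ = 0.670·312/(0.25·1·5.67×10⁻⁸) = 1.475×10¹⁰ K⁴.
T = (1.475×10¹⁰)^(1/4).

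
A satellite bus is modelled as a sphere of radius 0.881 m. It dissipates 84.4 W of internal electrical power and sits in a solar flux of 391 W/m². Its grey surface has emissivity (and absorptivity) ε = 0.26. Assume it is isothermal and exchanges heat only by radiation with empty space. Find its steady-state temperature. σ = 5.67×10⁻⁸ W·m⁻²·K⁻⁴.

T ≈ 219 K

At steady state, absorbed solar power + internal power = radiated power.
Absorbed: α·S·A_cross = 0.26·391·2.438 = 247.9 W (cross-section πr²).
Total input = 247.9 + 84.4 = 332.3 W.
Radiated: εσ·A_surf·T⁴ with A_surf = 4πr² = 9.754 m².
T⁴ = 332.3/(0.26·5.67×10⁻⁸·9.754) = 2.311×10⁹ K⁴.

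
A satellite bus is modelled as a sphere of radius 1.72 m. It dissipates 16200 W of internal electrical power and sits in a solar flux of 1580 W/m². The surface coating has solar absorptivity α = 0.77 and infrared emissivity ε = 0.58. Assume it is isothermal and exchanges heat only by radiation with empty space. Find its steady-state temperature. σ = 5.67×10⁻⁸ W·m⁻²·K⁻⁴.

T ≈ 387 K

At steady state, absorbed solar power + internal power = radiated power.
Absorbed: α·S·A_cross = 0.77·1580·9.294 = 11310 W (cross-section πr²).
Total input = 11310 + 16200 = 27510 W.
Radiated: εσ·A_surf·T⁴ with A_surf = 4πr² = 37.18 m².
T⁴ = 27510/(0.58·5.67×10⁻⁸·37.18) = 2.250×10¹⁰ K⁴.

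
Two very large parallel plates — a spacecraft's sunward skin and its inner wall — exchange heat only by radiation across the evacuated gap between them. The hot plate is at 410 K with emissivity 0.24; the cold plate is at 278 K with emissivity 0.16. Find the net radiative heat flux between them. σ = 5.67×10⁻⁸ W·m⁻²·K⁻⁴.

For two infinite grey parallel plates, q = σ(T₁⁴ − T₂⁴)/(1/ε₁ + 1/ε₂ − 1).
T₁⁴ − T₂⁴ = 2.826×10¹⁰ − 5.973×10⁹ = 2.228×10¹⁰ K⁴.
1/ε₁ + 1/ε₂ − 1 = 4.167 + 6.250 − 1 = 9.417.
q = 5.67×10⁻⁸ × 2.228×10¹⁰ / 9.417.

q ≈ 134 W/m²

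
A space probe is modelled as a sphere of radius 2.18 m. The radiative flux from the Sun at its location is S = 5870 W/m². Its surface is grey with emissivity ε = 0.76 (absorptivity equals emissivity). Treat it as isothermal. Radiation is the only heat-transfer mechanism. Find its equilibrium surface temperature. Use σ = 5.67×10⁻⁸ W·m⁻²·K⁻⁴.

At equilibrium, absorbed power = emitted power.
Absorbing cross-section = πr² = 14.93 m²; emitting surface = 4πr² = 59.72 m² (ratio 4).
εS·A_cross = εσ·A_surf·T⁴  ⇒  T⁴ = S/(4σ)   (ε cancels).
T⁴ = 5870/(4·5.67×10⁻⁸) = 2.588×10¹⁰ K⁴.
T = (2.588×10¹⁰)^(1/4).

T ≈ 401 K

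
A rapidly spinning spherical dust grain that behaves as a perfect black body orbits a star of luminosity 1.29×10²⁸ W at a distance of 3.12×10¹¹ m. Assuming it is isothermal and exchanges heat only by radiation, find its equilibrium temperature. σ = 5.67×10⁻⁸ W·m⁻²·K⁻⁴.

T ≈ 464 K

First find the stellar flux at distance d: S = L/(4πd²) = 1.29×10²⁸/(4π·(3.12×10¹¹)²) = 10550 W/m².
For an isothermal sphere, absorbed (1−a)S·πr² = emitted σ·4πr²·T⁴, so T⁴ = (1−a)S/(4σ).
T⁴ = 1.00·10550/(4·5.67×10⁻⁸) = 4.650×10¹⁰ K⁴.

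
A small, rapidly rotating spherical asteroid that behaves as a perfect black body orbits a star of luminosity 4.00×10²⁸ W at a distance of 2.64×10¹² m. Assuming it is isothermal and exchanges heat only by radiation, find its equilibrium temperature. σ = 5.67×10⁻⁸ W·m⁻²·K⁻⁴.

T ≈ 212 K

First find the stellar flux at distance d: S = L/(4πd²) = 4.00×10²⁸/(4π·(2.64×10¹²)²) = 456.7 W/m².
For an isothermal sphere, absorbed (1−a)S·πr² = emitted σ·4πr²·T⁴, so T⁴ = (1−a)S/(4σ).
T⁴ = 1.00·456.7/(4·5.67×10⁻⁸) = 2.014×10⁹ K⁴.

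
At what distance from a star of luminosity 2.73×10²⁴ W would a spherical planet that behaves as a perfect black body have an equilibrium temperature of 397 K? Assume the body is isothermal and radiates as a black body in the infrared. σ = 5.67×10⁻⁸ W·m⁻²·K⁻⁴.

d ≈ 6.21×10⁹ m

For an isothermal black-emitting sphere, (1−a)S·πr² = σ·4πr²·T⁴ ⇒ S = 4σT⁴/(1−a).
S = 4·5.67×10⁻⁸·(397)⁴/1.00 = 5634 W/m².
Flux falls as S = L/(4πd²), so d = √(L/(4πS)) = √(2.73×10²⁴/(4π·5634)).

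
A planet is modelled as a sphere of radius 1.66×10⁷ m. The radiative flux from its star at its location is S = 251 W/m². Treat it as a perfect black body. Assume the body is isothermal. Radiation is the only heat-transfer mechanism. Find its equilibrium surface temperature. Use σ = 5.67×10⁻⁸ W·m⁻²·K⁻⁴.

At equilibrium, absorbed power = emitted power.
Absorbing cross-section = πr² = 8.657×10¹⁴ m²; emitting surface = 4πr² = 3.463×10¹⁵ m² (ratio 4).
S·A_cross = εσ·A_surf·T⁴  ⇒  T⁴ = S/(4σ).
T⁴ = 1.00·251/(4·5.67×10⁻⁸) = 1.107×10⁹ K⁴.
T = (1.107×10⁹)^(1/4).

T ≈ 182 K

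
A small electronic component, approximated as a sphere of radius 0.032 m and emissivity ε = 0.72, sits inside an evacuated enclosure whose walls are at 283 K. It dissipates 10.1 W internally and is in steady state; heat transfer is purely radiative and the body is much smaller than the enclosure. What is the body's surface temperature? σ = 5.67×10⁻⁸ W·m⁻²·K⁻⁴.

T ≈ 400 K

For a small grey body in a large enclosure, net radiated power = εσA(T⁴ − T_w⁴).
Steady state: P = εσA(T⁴ − T_w⁴) with A = 4πr² = 0.01287 m².
T⁴ = P/(εσA) + T_w⁴ = 10.1/(0.72·5.67×10⁻⁸·0.01287) + (283)⁴
    = 1.923×10¹⁰ + 6.414×10⁹ = 2.564×10¹⁰ K⁴.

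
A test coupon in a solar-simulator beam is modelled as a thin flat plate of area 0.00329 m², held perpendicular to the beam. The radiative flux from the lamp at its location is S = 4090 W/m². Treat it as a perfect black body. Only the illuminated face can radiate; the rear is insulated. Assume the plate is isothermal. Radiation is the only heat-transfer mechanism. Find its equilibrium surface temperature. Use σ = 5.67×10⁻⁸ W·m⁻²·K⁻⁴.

T ≈ 518 K

At equilibrium, absorbed power = emitted power.
Absorbing cross-section = A = 0.003290 m²; emitting surface = A = 0.003290 m² (ratio 1).
S·A_cross = εσ·A_surf·T⁴  ⇒  T⁴ = S/(1σ).
T⁴ = 1.00·4090/(1·5.67×10⁻⁸) = 7.213×10¹⁰ K⁴.
T = (7.213×10¹⁰)^(1/4).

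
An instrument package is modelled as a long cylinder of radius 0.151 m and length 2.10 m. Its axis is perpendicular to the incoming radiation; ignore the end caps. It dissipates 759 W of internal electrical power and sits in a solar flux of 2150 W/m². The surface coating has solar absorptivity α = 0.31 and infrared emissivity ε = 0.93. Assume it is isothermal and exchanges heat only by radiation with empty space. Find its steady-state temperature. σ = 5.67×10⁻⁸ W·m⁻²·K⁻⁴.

T ≈ 326 K

At steady state, absorbed solar power + internal power = radiated power.
Absorbed: α·S·A_cross = 0.31·2150·0.6342 = 422.7 W (cross-section 2rL).
Total input = 422.7 + 759 = 1182 W.
Radiated: εσ·A_surf·T⁴ with A_surf = 2πrL = 1.992 m².
T⁴ = 1182/(0.93·5.67×10⁻⁸·1.992) = 1.125×10¹⁰ K⁴.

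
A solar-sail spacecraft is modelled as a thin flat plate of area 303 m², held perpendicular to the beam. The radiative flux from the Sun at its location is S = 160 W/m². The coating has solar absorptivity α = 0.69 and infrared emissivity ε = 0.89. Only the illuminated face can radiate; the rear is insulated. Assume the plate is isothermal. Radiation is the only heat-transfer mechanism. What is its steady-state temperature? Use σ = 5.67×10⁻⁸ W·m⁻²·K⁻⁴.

T ≈ 216 K

At equilibrium, absorbed power = emitted power.
Absorbing cross-section = A = 303.0 m²; emitting surface = A = 303.0 m² (ratio 1).
αS·A_cross = εσ·A_surf·T⁴  ⇒  T⁴ = αS/(ε·1σ).
T⁴ = 0.690·160/(0.89·1·5.67×10⁻⁸) = 2.188×10⁹ K⁴.
T = (2.188×10⁹)^(1/4).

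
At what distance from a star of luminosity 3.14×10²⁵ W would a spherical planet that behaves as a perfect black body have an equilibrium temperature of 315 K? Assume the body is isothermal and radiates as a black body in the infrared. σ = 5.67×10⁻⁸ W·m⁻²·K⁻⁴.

For an isothermal black-emitting sphere, (1−a)S·πr² = σ·4πr²·T⁴ ⇒ S = 4σT⁴/(1−a).
S = 4·5.67×10⁻⁸·(315)⁴/1.00 = 2233 W/m².
Flux falls as S = L/(4πd²), so d = √(L/(4πS)) = √(3.14×10²⁵/(4π·2233)).

d ≈ 3.35×10¹⁰ m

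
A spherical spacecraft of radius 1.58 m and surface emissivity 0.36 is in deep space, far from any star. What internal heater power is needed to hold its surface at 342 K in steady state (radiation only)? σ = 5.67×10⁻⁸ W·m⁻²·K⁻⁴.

P = εσ·4πr²·T⁴.
4πr² = 31.37 m²; T⁴ = 1.368×10¹⁰ K⁴.
P = 0.36·5.67×10⁻⁸·31.37·1.368×10¹⁰.

P ≈ 8760 W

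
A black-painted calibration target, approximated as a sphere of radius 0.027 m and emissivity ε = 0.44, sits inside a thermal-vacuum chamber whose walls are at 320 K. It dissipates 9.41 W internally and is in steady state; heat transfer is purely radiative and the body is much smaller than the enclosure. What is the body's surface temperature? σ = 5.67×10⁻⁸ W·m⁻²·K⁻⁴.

T ≈ 477 K

For a small grey body in a large enclosure, net radiated power = εσA(T⁴ − T_w⁴).
Steady state: P = εσA(T⁴ − T_w⁴) with A = 4πr² = 0.009161 m².
T⁴ = P/(εσA) + T_w⁴ = 9.41/(0.44·5.67×10⁻⁸·0.009161) + (320)⁴
    = 4.117×10¹⁰ + 1.049×10¹⁰ = 5.166×10¹⁰ K⁴.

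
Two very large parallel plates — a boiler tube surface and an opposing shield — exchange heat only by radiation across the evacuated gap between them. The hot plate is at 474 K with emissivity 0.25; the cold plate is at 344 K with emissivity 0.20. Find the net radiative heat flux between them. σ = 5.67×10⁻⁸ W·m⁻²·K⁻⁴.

For two infinite grey parallel plates, q = σ(T₁⁴ − T₂⁴)/(1/ε₁ + 1/ε₂ − 1).
T₁⁴ − T₂⁴ = 5.048×10¹⁰ − 1.400×10¹⁰ = 3.648×10¹⁰ K⁴.
1/ε₁ + 1/ε₂ − 1 = 4.000 + 5.000 − 1 = 8.000.
q = 5.67×10⁻⁸ × 3.648×10¹⁰ / 8.000.

q ≈ 259 W/m²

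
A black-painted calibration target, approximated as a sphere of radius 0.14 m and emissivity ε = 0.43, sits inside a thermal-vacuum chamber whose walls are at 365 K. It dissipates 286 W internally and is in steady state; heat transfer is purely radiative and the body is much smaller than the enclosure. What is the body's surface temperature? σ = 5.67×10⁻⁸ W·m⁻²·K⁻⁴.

T ≈ 506 K

For a small grey body in a large enclosure, net radiated power = εσA(T⁴ − T_w⁴).
Steady state: P = εσA(T⁴ − T_w⁴) with A = 4πr² = 0.2463 m².
T⁴ = P/(εσA) + T_w⁴ = 286/(0.43·5.67×10⁻⁸·0.2463) + (365)⁴
    = 4.763×10¹⁰ + 1.775×10¹⁰ = 6.538×10¹⁰ K⁴.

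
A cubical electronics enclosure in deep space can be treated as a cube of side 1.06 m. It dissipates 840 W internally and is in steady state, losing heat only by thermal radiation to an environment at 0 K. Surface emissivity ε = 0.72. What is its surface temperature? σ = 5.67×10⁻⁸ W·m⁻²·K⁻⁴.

T ≈ 235 K

Steady state: internal power = radiated power, P = εσA T⁴.
Radiating area A = 6L² = 6.742 m².
T⁴ = P/(εσA) = 840/(0.72·5.67×10⁻⁸·6.742) = 3.052×10⁹ K⁴.
T = (3.052×10⁹)^(1/4).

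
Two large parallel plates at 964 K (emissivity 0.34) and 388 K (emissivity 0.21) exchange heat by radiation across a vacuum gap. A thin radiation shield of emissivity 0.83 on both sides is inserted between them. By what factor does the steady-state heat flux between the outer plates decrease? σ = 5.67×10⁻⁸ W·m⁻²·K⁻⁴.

Without shield: q₀ = σΔ(T⁴)/(1/ε₁+1/ε₂−1) with denominator 6.703.
With shield the two gaps are in series; the resistances add: (1/ε₁+1/ε_s−1)+(1/ε_s+1/ε₂−1) = 3.146+4.967 = 8.113.
Heat-flux ratio q₀/q = 8.113/6.703.

factor ≈ 1.21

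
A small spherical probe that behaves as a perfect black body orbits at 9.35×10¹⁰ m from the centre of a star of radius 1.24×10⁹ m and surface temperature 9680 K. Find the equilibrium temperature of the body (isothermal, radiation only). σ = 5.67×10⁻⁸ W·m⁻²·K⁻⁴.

T ≈ 788 K

The star's surface emits σT_*⁴; at distance d the flux is S = σT_*⁴(R_*/d)².
S = 5.67×10⁻⁸·(9680)⁴·(1.24×10⁹/9.35×10¹⁰)² = 87560 W/m².
For an isothermal sphere T⁴ = (1−a)S/(4σ) = 3.861×10¹¹ K⁴.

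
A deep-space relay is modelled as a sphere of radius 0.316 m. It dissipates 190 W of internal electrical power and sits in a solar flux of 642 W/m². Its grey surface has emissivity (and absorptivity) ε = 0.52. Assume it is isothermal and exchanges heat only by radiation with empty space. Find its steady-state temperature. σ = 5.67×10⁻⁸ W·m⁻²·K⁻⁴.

T ≈ 299 K

At steady state, absorbed solar power + internal power = radiated power.
Absorbed: α·S·A_cross = 0.52·642·0.3137 = 104.7 W (cross-section πr²).
Total input = 104.7 + 190 = 294.7 W.
Radiated: εσ·A_surf·T⁴ with A_surf = 4πr² = 1.255 m².
T⁴ = 294.7/(0.52·5.67×10⁻⁸·1.255) = 7.966×10⁹ K⁴.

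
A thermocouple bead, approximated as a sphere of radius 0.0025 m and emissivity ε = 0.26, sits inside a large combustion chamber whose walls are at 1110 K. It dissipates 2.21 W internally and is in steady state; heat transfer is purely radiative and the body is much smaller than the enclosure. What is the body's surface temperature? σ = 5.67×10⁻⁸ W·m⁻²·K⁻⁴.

For a small grey body in a large enclosure, net radiated power = εσA(T⁴ − T_w⁴).
Steady state: P = εσA(T⁴ − T_w⁴) with A = 4πr² = 7.854×10⁻⁵ m².
T⁴ = P/(εσA) + T_w⁴ = 2.21/(0.26·5.67×10⁻⁸·7.854×10⁻⁵) + (1110)⁴
    = 1.909×10¹² + 1.518×10¹² = 3.427×10¹² K⁴.

T ≈ 1360 K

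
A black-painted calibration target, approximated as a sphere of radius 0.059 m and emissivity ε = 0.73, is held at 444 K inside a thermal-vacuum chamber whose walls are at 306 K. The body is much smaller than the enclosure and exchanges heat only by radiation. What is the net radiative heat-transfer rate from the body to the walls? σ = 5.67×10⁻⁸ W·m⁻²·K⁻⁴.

P_net ≈ 54.5 W

For a small grey body in a large enclosure: P_net = εσA(T_body⁴ − T_wall⁴).
A = 4πr² = 0.04374 m²; T_body⁴ − T_wall⁴ = 3.886×10¹⁰ − 8.768×10⁹ = 3.009×10¹⁰ K⁴.
|P_net| = 0.73·5.67×10⁻⁸·0.04374·3.009×10¹⁰.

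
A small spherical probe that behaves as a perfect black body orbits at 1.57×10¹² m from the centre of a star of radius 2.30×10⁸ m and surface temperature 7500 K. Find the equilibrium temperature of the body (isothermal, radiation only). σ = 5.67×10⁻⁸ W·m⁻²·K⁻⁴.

The star's surface emits σT_*⁴; at distance d the flux is S = σT_*⁴(R_*/d)².
S = 5.67×10⁻⁸·(7500)⁴·(2.30×10⁸/1.57×10¹²)² = 3.850 W/m².
For an isothermal sphere T⁴ = (1−a)S/(4σ) = 1.698×10⁷ K⁴.

T ≈ 64.2 K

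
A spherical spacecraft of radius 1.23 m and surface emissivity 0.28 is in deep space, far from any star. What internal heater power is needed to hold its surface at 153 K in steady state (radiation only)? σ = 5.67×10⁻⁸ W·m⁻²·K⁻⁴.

P = εσ·4πr²·T⁴.
4πr² = 19.01 m²; T⁴ = 5.480×10⁸ K⁴.
P = 0.28·5.67×10⁻⁸·19.01·5.480×10⁸.

P ≈ 165 W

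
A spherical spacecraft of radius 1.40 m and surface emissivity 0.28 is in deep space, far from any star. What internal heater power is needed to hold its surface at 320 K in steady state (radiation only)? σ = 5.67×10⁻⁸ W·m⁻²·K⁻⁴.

P ≈ 4100 W

P = εσ·4πr²·T⁴.
4πr² = 24.63 m²; T⁴ = 1.049×10¹⁰ K⁴.
P = 0.28·5.67×10⁻⁸·24.63·1.049×10¹⁰.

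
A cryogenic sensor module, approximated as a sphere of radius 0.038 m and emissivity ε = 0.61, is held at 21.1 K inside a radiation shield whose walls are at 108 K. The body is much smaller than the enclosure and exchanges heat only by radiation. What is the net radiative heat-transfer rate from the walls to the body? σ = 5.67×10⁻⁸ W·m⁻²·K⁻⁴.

P_net ≈ 0.0853 W

For a small grey body in a large enclosure: P_net = εσA(T_body⁴ − T_wall⁴).
A = 4πr² = 0.01815 m²; T_body⁴ − T_wall⁴ = 1.982×10⁵ − 1.360×10⁸ = -1.359×10⁸ K⁴.
|P_net| = 0.61·5.67×10⁻⁸·0.01815·1.359×10⁸.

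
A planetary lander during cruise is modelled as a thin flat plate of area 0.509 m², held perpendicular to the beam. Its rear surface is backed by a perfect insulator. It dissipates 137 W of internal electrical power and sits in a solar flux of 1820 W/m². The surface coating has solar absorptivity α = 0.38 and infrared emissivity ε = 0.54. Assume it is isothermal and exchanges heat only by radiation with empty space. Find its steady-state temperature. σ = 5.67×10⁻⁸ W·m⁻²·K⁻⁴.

At steady state, absorbed solar power + internal power = radiated power.
Absorbed: α·S·A_cross = 0.38·1820·0.5090 = 352.0 W (cross-section A).
Total input = 352.0 + 137 = 489.0 W.
Radiated: εσ·A_surf·T⁴ with A_surf = A = 0.5090 m².
T⁴ = 489.0/(0.54·5.67×10⁻⁸·0.5090) = 3.138×10¹⁰ K⁴.

T ≈ 421 K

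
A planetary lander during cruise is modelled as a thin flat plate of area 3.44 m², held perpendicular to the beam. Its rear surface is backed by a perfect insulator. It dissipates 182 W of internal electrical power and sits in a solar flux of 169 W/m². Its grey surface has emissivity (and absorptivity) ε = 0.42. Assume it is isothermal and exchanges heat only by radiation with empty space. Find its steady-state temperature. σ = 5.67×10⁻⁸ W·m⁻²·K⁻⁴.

T ≈ 269 K

At steady state, absorbed solar power + internal power = radiated power.
Absorbed: α·S·A_cross = 0.42·169·3.440 = 244.2 W (cross-section A).
Total input = 244.2 + 182 = 426.2 W.
Radiated: εσ·A_surf·T⁴ with A_surf = A = 3.440 m².
T⁴ = 426.2/(0.42·5.67×10⁻⁸·3.440) = 5.202×10⁹ K⁴.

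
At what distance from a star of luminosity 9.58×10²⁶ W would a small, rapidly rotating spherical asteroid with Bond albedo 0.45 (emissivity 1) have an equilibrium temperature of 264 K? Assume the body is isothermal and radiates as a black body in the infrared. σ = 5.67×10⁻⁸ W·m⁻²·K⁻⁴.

d ≈ 1.95×10¹¹ m

For an isothermal black-emitting sphere, (1−a)S·πr² = σ·4πr²·T⁴ ⇒ S = 4σT⁴/(1−a).
S = 4·5.67×10⁻⁸·(264)⁴/0.550 = 2003 W/m².
Flux falls as S = L/(4πd²), so d = √(L/(4πS)) = √(9.58×10²⁶/(4π·2003)).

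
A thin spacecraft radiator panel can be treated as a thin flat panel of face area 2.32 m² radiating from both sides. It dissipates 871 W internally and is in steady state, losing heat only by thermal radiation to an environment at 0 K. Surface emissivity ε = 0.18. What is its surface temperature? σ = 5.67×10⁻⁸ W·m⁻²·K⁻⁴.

Steady state: internal power = radiated power, P = εσA T⁴.
Radiating area A = 2·2.32 = 4.640 m².
T⁴ = P/(εσA) = 871/(0.18·5.67×10⁻⁸·4.640) = 1.839×10¹⁰ K⁴.
T = (1.839×10¹⁰)^(1/4).

T ≈ 368 K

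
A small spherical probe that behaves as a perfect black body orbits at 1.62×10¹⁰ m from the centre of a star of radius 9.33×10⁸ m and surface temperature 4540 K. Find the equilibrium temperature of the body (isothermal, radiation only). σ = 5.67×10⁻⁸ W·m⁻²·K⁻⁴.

T ≈ 770 K

The star's surface emits σT_*⁴; at distance d the flux is S = σT_*⁴(R_*/d)².
S = 5.67×10⁻⁸·(4540)⁴·(9.33×10⁸/1.62×10¹⁰)² = 79900 W/m².
For an isothermal sphere T⁴ = (1−a)S/(4σ) = 3.523×10¹¹ K⁴.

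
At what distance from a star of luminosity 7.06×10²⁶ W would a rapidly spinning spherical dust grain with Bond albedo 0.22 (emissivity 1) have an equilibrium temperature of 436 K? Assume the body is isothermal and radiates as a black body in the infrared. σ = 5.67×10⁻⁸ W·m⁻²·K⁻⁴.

For an isothermal black-emitting sphere, (1−a)S·πr² = σ·4πr²·T⁴ ⇒ S = 4σT⁴/(1−a).
S = 4·5.67×10⁻⁸·(436)⁴/0.780 = 10510 W/m².
Flux falls as S = L/(4πd²), so d = √(L/(4πS)) = √(7.06×10²⁶/(4π·10510)).

d ≈ 7.31×10¹⁰ m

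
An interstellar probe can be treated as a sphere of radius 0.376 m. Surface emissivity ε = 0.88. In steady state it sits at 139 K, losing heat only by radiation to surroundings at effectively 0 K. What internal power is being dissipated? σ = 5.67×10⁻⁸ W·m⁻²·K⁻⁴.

Steady state: P = εσA T⁴.
A = 4πr² = 1.777 m²; T⁴ = (139)⁴ = 3.733×10⁸ K⁴.
P = 0.88 × 5.67×10⁻⁸ × 1.777 × 3.733×10⁸.

P ≈ 33.1 W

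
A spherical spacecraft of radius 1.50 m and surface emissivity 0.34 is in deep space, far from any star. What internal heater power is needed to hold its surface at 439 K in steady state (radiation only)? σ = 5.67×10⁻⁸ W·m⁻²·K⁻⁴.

P ≈ 20200 W

P = εσ·4πr²·T⁴.
4πr² = 28.27 m²; T⁴ = 3.714×10¹⁰ K⁴.
P = 0.34·5.67×10⁻⁸·28.27·3.714×10¹⁰.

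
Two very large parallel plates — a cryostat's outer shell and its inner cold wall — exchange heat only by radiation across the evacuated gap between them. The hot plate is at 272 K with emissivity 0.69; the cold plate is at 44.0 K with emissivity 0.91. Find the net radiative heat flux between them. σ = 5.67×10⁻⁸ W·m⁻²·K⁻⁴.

q ≈ 200 W/m²

For two infinite grey parallel plates, q = σ(T₁⁴ − T₂⁴)/(1/ε₁ + 1/ε₂ − 1).
T₁⁴ − T₂⁴ = 5.474×10⁹ − 3.748×10⁶ = 5.470×10⁹ K⁴.
1/ε₁ + 1/ε₂ − 1 = 1.449 + 1.099 − 1 = 1.548.
q = 5.67×10⁻⁸ × 5.470×10⁹ / 1.548.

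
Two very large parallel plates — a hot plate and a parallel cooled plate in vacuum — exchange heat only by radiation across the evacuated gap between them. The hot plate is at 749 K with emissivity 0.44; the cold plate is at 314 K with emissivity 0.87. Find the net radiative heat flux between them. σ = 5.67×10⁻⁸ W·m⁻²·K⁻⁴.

q ≈ 7140 W/m²

For two infinite grey parallel plates, q = σ(T₁⁴ − T₂⁴)/(1/ε₁ + 1/ε₂ − 1).
T₁⁴ − T₂⁴ = 3.147×10¹¹ − 9.721×10⁹ = 3.050×10¹¹ K⁴.
1/ε₁ + 1/ε₂ − 1 = 2.273 + 1.149 − 1 = 2.422.
q = 5.67×10⁻⁸ × 3.050×10¹¹ / 2.422.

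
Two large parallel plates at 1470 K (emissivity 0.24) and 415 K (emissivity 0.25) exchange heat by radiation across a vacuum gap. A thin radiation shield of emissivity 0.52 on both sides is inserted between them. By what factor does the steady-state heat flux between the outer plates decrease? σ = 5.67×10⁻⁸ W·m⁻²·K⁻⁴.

factor ≈ 1.40

Without shield: q₀ = σΔ(T⁴)/(1/ε₁+1/ε₂−1) with denominator 7.167.
With shield the two gaps are in series; the resistances add: (1/ε₁+1/ε_s−1)+(1/ε_s+1/ε₂−1) = 5.090+4.923 = 10.01.
Heat-flux ratio q₀/q = 10.01/7.167.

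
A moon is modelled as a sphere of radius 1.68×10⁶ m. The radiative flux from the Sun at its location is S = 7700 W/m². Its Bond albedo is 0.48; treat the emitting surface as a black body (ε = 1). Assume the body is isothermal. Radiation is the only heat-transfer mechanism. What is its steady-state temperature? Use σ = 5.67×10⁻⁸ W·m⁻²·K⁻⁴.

At equilibrium, absorbed power = emitted power.
Absorbing cross-section = πr² = 8.867×10¹² m²; emitting surface = 4πr² = 3.547×10¹³ m² (ratio 4).
(1−a)S·A_cross = εσ·A_surf·T⁴  ⇒  T⁴ = (1−a)S/(4σ).
T⁴ = 0.520·7700/(4·5.67×10⁻⁸) = 1.765×10¹⁰ K⁴.
T = (1.765×10¹⁰)^(1/4).

T ≈ 365 K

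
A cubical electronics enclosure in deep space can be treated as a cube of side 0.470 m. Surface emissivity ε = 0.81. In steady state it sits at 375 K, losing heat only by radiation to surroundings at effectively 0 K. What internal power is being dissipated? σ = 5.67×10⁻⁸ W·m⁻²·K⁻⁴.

P ≈ 1200 W

Steady state: P = εσA T⁴.
A = 6L² = 1.325 m²; T⁴ = (375)⁴ = 1.978×10¹⁰ K⁴.
P = 0.81 × 5.67×10⁻⁸ × 1.325 × 1.978×10¹⁰.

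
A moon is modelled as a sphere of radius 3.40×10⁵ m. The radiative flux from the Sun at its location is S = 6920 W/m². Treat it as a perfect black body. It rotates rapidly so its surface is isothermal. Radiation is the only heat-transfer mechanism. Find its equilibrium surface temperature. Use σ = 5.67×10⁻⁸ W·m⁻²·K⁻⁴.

At equilibrium, absorbed power = emitted power.
Absorbing cross-section = πr² = 3.632×10¹¹ m²; emitting surface = 4πr² = 1.453×10¹² m² (ratio 4).
S·A_cross = εσ·A_surf·T⁴  ⇒  T⁴ = S/(4σ).
T⁴ = 1.00·6920/(4·5.67×10⁻⁸) = 3.051×10¹⁰ K⁴.
T = (3.051×10¹⁰)^(1/4).

T ≈ 418 K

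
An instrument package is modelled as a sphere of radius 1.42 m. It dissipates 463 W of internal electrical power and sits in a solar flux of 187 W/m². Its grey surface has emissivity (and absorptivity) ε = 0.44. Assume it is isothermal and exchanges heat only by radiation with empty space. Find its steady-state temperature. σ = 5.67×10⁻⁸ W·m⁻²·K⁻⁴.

T ≈ 199 K

At steady state, absorbed solar power + internal power = radiated power.
Absorbed: α·S·A_cross = 0.44·187·6.335 = 521.2 W (cross-section πr²).
Total input = 521.2 + 463 = 984.2 W.
Radiated: εσ·A_surf·T⁴ with A_surf = 4πr² = 25.34 m².
T⁴ = 984.2/(0.44·5.67×10⁻⁸·25.34) = 1.557×10⁹ K⁴.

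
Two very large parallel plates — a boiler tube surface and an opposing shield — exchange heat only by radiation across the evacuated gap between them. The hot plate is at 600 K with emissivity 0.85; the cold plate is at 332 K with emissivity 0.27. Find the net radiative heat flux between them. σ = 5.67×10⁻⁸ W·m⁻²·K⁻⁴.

For two infinite grey parallel plates, q = σ(T₁⁴ − T₂⁴)/(1/ε₁ + 1/ε₂ − 1).
T₁⁴ − T₂⁴ = 1.296×10¹¹ − 1.215×10¹⁰ = 1.175×10¹¹ K⁴.
1/ε₁ + 1/ε₂ − 1 = 1.176 + 3.704 − 1 = 3.880.
q = 5.67×10⁻⁸ × 1.175×10¹¹ / 3.880.

q ≈ 1720 W/m²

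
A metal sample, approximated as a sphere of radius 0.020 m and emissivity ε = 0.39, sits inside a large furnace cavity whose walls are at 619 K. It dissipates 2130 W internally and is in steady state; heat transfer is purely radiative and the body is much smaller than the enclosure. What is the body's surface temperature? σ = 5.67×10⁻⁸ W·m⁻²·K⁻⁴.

T ≈ 2100 K

For a small grey body in a large enclosure, net radiated power = εσA(T⁴ − T_w⁴).
Steady state: P = εσA(T⁴ − T_w⁴) with A = 4πr² = 0.005027 m².
T⁴ = P/(εσA) + T_w⁴ = 2130/(0.39·5.67×10⁻⁸·0.005027) + (619)⁴
    = 1.916×10¹³ + 1.468×10¹¹ = 1.931×10¹³ K⁴.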